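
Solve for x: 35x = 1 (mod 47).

Step 1: We need x such that 35 * x = 1 (mod 47).
Step 2: Using the extended Euclidean algorithm or trial:
  35 * 43 = 1505 = 32 * 47 + 1.
Step 3: Since 1505 mod 47 = 1, the inverse is x = 43.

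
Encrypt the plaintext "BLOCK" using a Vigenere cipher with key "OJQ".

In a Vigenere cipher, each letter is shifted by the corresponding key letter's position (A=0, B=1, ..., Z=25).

Step 1: Repeat key to match plaintext length:
  Plaintext: BLOCK
  Key:       OJQOJ
Step 2: Encrypt each letter:
  B(1) + O(14) = (1+14) mod 26 = 15 = P
  L(11) + J(9) = (11+9) mod 26 = 20 = U
  O(14) + Q(16) = (14+16) mod 26 = 4 = E
  C(2) + O(14) = (2+14) mod 26 = 16 = Q
  K(10) + J(9) = (10+9) mod 26 = 19 = T
Ciphertext: PUEQT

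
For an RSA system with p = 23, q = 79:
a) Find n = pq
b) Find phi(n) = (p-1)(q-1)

Step 1: n = p * q = 23 * 79 = 1817.
Step 2: phi(n) = (p-1)(q-1) = 22 * 78 = 1716.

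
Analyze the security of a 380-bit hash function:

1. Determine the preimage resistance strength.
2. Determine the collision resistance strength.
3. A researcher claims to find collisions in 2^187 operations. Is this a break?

Step 1: Preimage resistance requires brute-force of 2^380 operations.
Step 2: Collision resistance (birthday bound) = 2^(380/2) = 2^190.
Step 3: The claimed attack costs 2^187 operations.
Step 4: Since 2^187 < 2^190, the claimed attack beats the generic birthday bound, so collision resistance is broken.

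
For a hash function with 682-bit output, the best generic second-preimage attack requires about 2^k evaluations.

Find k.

Step 1: The hash has a 682-bit output.
Step 2: Second-preimage resistance means: given a specific input x, it should be infeasible to find a different y with h(y) = h(x).
With a 682-bit output, a generic search for a second preimage costs about 2^682 evaluations (each trial matches the fixed target with probability 2^-682).
Step 3: Security level = 682 bits.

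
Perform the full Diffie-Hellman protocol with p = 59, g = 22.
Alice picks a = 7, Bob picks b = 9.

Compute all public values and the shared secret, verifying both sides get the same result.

Step 1: A = g^a mod p = 22^7 mod 59 = 20.
Step 2: B = g^b mod p = 22^9 mod 59 = 4.
Step 3: Alice computes s = B^a mod p = 4^7 mod 59 = 41.
Step 4: Bob computes s = A^b mod p = 20^9 mod 59 = 41.
Both sides agree: shared secret = 41.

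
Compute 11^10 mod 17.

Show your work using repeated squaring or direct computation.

Step 1: Compute 11^10 mod 17 step by step, reducing modulo 17 at each step.
  11^1 mod 17 = 11
  11^2 mod 17 = (11 * 11) mod 17 = 2
  11^3 mod 17 = (2 * 11) mod 17 = 5
  11^4 mod 17 = (5 * 11) mod 17 = 4
  11^5 mod 17 = (4 * 11) mod 17 = 10
  11^6 mod 17 = (10 * 11) mod 17 = 8
  11^7 mod 17 = (8 * 11) mod 17 = 3
  11^8 mod 17 = (3 * 11) mod 17 = 16
  11^9 mod 17 = (16 * 11) mod 17 = 6
  11^10 mod 17 = (6 * 11) mod 17 = 15
Step 2: Result = 15.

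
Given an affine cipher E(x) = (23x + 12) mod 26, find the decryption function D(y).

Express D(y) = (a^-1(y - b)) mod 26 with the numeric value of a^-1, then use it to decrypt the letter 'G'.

Step 1: Find a^-1, the modular inverse of 23 mod 26.
Step 2: We need 23 * a^-1 = 1 (mod 26).
Step 3: 23 * 17 = 391 = 15 * 26 + 1, so a^-1 = 17.
Step 4: D(y) = 17(y - 12) mod 26.
Step 5: Apply to 'G' (y = 6): D(6) = 17 * (6 - 12) mod 26 = 17 * -6 mod 26 = 2 -> 'C'.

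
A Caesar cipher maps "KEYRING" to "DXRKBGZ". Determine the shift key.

Step 1: Compare first letters: K (position 10) -> D (position 3).
Step 2: Shift = (3 - 10) mod 26 = 19.
The shift value is 19.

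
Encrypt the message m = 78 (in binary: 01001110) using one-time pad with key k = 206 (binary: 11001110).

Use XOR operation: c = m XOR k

Step 1: Write out the XOR operation bit by bit:
  Message: 01001110
  Key:     11001110
  XOR:     10000000
Step 2: Convert to decimal: 10000000 = 128.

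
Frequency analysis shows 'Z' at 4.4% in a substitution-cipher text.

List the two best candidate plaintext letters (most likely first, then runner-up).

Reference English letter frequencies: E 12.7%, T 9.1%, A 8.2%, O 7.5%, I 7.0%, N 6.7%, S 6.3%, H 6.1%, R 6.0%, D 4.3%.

Step 1: Observed frequency of 'Z' is 4.4%.
Step 2: Compute distances to each reference frequency and sort:
  D (4.3%): difference = 0.1% <-- BEST
  R (6.0%): difference = 1.6% <-- RUNNER-UP
  H (6.1%): difference = 1.7%
  S (6.3%): difference = 1.9%
  N (6.7%): difference = 2.3%
Step 3: Most likely is 'D' (4.3%, diff 0.1%); second most likely is 'R' (6.0%, diff 1.6%).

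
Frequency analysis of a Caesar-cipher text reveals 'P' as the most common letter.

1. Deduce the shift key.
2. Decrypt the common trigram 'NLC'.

Step 1: In English, 'E' is the most frequent letter (12.7%).
Step 2: The most frequent ciphertext letter is 'P' (position 15).
Step 3: Shift = (15 - 4) mod 26 = 11.
Step 4: Decrypt 'NLC' by shifting back 11:
  N -> C
  L -> A
  C -> R
Step 5: 'NLC' decrypts to 'CAR'.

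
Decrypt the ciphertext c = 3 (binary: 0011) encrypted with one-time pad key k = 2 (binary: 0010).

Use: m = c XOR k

Step 1: XOR ciphertext with key:
  Ciphertext: 0011
  Key:        0010
  XOR:        0001
Step 2: Plaintext = 0001 = 1 in decimal.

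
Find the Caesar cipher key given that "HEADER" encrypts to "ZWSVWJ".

Step 1: Compare first letters: H (position 7) -> Z (position 25).
Step 2: Shift = (25 - 7) mod 26 = 18.
The shift value is 18.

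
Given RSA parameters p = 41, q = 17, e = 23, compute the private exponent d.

Step 1: n = 41 * 17 = 697.
Step 2: phi(n) = 40 * 16 = 640.
Step 3: Find d such that 23 * d = 1 (mod 640).
Step 4: d = 23^(-1) mod 640 = 167.
Verification: 23 * 167 = 3841 = 6 * 640 + 1.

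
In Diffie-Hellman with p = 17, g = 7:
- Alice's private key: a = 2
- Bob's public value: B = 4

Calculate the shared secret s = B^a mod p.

Step 1: s = B^a mod p = 4^2 mod 17.
  4^1 mod 17 = 4
  4^2 mod 17 = (4 * 4) mod 17 = 16
Result: shared secret = 16.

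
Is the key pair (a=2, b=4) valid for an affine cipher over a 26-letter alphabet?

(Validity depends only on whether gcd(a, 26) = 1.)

Step 1: Compute gcd(2, 26).
Step 2: gcd(2, 26) = 2.
Since gcd = 2 != 1, 2 shares a common factor with 26, so it cannot be used.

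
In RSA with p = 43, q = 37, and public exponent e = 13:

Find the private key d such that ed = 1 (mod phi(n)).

Step 1: n = 43 * 37 = 1591.
Step 2: phi(n) = 42 * 36 = 1512.
Step 3: Find d such that 13 * d = 1 (mod 1512).
Step 4: d = 13^(-1) mod 1512 = 349.
Verification: 13 * 349 = 4537 = 3 * 1512 + 1.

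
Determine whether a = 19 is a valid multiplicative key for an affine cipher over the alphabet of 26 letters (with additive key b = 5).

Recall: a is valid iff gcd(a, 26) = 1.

Step 1: Compute gcd(19, 26).
Step 2: gcd(19, 26) = 1.
Since gcd = 1, 19 is coprime with 26, so it is a valid key.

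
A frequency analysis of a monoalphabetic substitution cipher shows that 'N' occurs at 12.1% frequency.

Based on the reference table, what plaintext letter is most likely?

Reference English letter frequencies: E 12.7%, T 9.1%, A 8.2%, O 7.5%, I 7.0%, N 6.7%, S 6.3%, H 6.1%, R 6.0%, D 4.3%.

Step 1: The observed frequency is 12.1%.
Step 2: Compare with English frequencies:
  E: 12.7% (difference: 0.6%) <-- closest
  T: 9.1% (difference: 3.0%)
  A: 8.2% (difference: 3.9%)
  O: 7.5% (difference: 4.6%)
  I: 7.0% (difference: 5.1%)
  N: 6.7% (difference: 5.4%)
  S: 6.3% (difference: 5.8%)
  H: 6.1% (difference: 6.0%)
  R: 6.0% (difference: 6.1%)
  D: 4.3% (difference: 7.8%)
Step 3: 'N' most likely represents 'E' (frequency 12.7%).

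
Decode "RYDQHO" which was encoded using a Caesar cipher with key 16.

Step 1: Reverse the shift by subtracting 16 from each letter position.
  R (position 17) -> position (17-16) mod 26 = 1 -> B
  Y (position 24) -> position (24-16) mod 26 = 8 -> I
  D (position 3) -> position (3-16) mod 26 = 13 -> N
  Q (position 16) -> position (16-16) mod 26 = 0 -> A
  H (position 7) -> position (7-16) mod 26 = 17 -> R
  O (position 14) -> position (14-16) mod 26 = 24 -> Y
Decrypted message: BINARY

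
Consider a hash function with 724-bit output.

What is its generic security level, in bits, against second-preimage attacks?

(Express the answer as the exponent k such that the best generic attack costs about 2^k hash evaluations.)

Step 1: The hash has a 724-bit output.
Step 2: Second-preimage resistance means: given a specific input x, it should be infeasible to find a different y with h(y) = h(x).
With a 724-bit output, a generic search for a second preimage costs about 2^724 evaluations (each trial matches the fixed target with probability 2^-724).
Step 3: Security level = 724 bits.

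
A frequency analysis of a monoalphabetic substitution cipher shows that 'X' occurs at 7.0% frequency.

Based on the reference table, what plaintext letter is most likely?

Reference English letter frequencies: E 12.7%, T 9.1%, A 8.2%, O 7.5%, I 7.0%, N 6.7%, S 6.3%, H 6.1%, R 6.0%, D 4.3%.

Step 1: The observed frequency is 7.0%.
Step 2: Compare with English frequencies:
  E: 12.7% (difference: 5.7%)
  T: 9.1% (difference: 2.1%)
  A: 8.2% (difference: 1.2%)
  O: 7.5% (difference: 0.5%)
  I: 7.0% (difference: 0.0%) <-- closest
  N: 6.7% (difference: 0.3%)
  S: 6.3% (difference: 0.7%)
  H: 6.1% (difference: 0.9%)
  R: 6.0% (difference: 1.0%)
  D: 4.3% (difference: 2.7%)
Step 3: 'X' most likely represents 'I' (frequency 7.0%).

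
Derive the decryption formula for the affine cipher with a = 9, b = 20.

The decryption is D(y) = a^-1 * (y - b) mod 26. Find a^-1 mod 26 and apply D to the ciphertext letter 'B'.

Step 1: Find a^-1, the modular inverse of 9 mod 26.
Step 2: We need 9 * a^-1 = 1 (mod 26).
Step 3: 9 * 3 = 27 = 1 * 26 + 1, so a^-1 = 3.
Step 4: D(y) = 3(y - 20) mod 26.
Step 5: Apply to 'B' (y = 1): D(1) = 3 * (1 - 20) mod 26 = 3 * -19 mod 26 = 21 -> 'V'.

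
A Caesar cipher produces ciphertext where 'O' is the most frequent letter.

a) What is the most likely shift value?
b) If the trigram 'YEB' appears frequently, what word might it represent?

Step 1: In English, 'E' is the most frequent letter (12.7%).
Step 2: The most frequent ciphertext letter is 'O' (position 14).
Step 3: Shift = (14 - 4) mod 26 = 10.
Step 4: Decrypt 'YEB' by shifting back 10:
  Y -> O
  E -> U
  B -> R
Step 5: 'YEB' decrypts to 'OUR'.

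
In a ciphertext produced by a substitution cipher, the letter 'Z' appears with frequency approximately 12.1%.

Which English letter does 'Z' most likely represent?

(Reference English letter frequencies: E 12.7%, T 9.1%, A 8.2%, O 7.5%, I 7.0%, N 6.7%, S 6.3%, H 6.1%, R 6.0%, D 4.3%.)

Step 1: The observed frequency is 12.1%.
Step 2: Compare with English frequencies:
  E: 12.7% (difference: 0.6%) <-- closest
  T: 9.1% (difference: 3.0%)
  A: 8.2% (difference: 3.9%)
  O: 7.5% (difference: 4.6%)
  I: 7.0% (difference: 5.1%)
  N: 6.7% (difference: 5.4%)
  S: 6.3% (difference: 5.8%)
  H: 6.1% (difference: 6.0%)
  R: 6.0% (difference: 6.1%)
  D: 4.3% (difference: 7.8%)
Step 3: 'Z' most likely represents 'E' (frequency 12.7%).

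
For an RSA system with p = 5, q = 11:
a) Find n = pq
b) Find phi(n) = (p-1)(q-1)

Step 1: n = p * q = 5 * 11 = 55.
Step 2: phi(n) = (p-1)(q-1) = 4 * 10 = 40.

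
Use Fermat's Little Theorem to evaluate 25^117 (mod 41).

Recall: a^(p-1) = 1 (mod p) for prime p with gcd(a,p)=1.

Step 1: Since 41 is prime, by Fermat's Little Theorem: 25^40 = 1 (mod 41).
Step 2: Reduce exponent: 117 mod 40 = 37.
Step 3: So 25^117 = 25^37 (mod 41).
Step 4: 25^37 mod 41 = 31.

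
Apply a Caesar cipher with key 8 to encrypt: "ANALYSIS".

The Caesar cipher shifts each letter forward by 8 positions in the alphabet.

Step 1: For each letter, shift forward by 8 positions (mod 26).
  A (position 0) -> position (0+8) mod 26 = 8 -> I
  N (position 13) -> position (13+8) mod 26 = 21 -> V
  A (position 0) -> position (0+8) mod 26 = 8 -> I
  L (position 11) -> position (11+8) mod 26 = 19 -> T
  Y (position 24) -> position (24+8) mod 26 = 6 -> G
  S (position 18) -> position (18+8) mod 26 = 0 -> A
  I (position 8) -> position (8+8) mod 26 = 16 -> Q
  S (position 18) -> position (18+8) mod 26 = 0 -> A
Result: IVITGAQA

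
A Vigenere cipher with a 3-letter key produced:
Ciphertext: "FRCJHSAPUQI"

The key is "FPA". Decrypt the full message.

Step 1: Key 'FPA' has length 3. Extended key: FPAFPAFPAFP
Step 2: Decrypt each position:
  F(5) - F(5) = 0 = A
  R(17) - P(15) = 2 = C
  C(2) - A(0) = 2 = C
  J(9) - F(5) = 4 = E
  H(7) - P(15) = 18 = S
  S(18) - A(0) = 18 = S
  A(0) - F(5) = 21 = V
  P(15) - P(15) = 0 = A
  U(20) - A(0) = 20 = U
  Q(16) - F(5) = 11 = L
  I(8) - P(15) = 19 = T
Plaintext: ACCESSVAULT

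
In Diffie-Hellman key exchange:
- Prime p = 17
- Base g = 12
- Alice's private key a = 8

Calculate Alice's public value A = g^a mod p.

Step 1: A = g^a mod p = 12^8 mod 17.
  12^1 mod 17 = 12
  12^2 mod 17 = (12 * 12) mod 17 = 8
  12^3 mod 17 = (8 * 12) mod 17 = 11
  12^4 mod 17 = (11 * 12) mod 17 = 13
  12^5 mod 17 = (13 * 12) mod 17 = 3
  12^6 mod 17 = (3 * 12) mod 17 = 2
  12^7 mod 17 = (2 * 12) mod 17 = 7
  12^8 mod 17 = (7 * 12) mod 17 = 16
Result: A = 16.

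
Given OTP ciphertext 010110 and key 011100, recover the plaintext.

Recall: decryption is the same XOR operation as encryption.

Step 1: XOR ciphertext with key:
  Ciphertext: 010110
  Key:        011100
  XOR:        001010
Step 2: Plaintext = 001010 = 10 in decimal.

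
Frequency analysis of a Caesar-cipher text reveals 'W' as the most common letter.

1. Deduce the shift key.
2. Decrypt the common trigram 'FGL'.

Step 1: In English, 'E' is the most frequent letter (12.7%).
Step 2: The most frequent ciphertext letter is 'W' (position 22).
Step 3: Shift = (22 - 4) mod 26 = 18.
Step 4: Decrypt 'FGL' by shifting back 18:
  F -> N
  G -> O
  L -> T
Step 5: 'FGL' decrypts to 'NOT'.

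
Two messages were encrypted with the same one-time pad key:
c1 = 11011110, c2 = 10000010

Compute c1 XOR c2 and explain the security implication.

Step 1: c1 XOR c2 = (m1 XOR k) XOR (m2 XOR k).
Step 2: By XOR associativity/commutativity: = m1 XOR m2 XOR k XOR k = m1 XOR m2.
Step 3: 11011110 XOR 10000010 = 01011100 = 92.
Step 4: The key cancels out! An attacker learns m1 XOR m2 = 92, revealing the relationship between plaintexts.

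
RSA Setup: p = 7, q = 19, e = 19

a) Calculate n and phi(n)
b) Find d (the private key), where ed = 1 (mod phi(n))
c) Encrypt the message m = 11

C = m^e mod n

Step 1: n = 7 * 19 = 133.
Step 2: phi(n) = (7-1)(19-1) = 6 * 18 = 108.
Step 3: Find d = 19^(-1) mod 108 = 91.
  Verify: 19 * 91 = 1729 = 1 (mod 108).
Step 4: C = 11^19 mod 133 = 11.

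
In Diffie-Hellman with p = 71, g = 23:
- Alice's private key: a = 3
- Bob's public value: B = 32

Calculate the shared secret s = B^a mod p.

Step 1: s = B^a mod p = 32^3 mod 71.
  32^1 mod 71 = 32
  32^2 mod 71 = (32 * 32) mod 71 = 30
  32^3 mod 71 = (30 * 32) mod 71 = 37
Result: shared secret = 37.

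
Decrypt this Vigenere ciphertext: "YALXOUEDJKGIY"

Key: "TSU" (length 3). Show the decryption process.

Step 1: Key 'TSU' has length 3. Extended key: TSUTSUTSUTSUT
Step 2: Decrypt each position:
  Y(24) - T(19) = 5 = F
  A(0) - S(18) = 8 = I
  L(11) - U(20) = 17 = R
  X(23) - T(19) = 4 = E
  O(14) - S(18) = 22 = W
  U(20) - U(20) = 0 = A
  E(4) - T(19) = 11 = L
  D(3) - S(18) = 11 = L
  J(9) - U(20) = 15 = P
  K(10) - T(19) = 17 = R
  G(6) - S(18) = 14 = O
  I(8) - U(20) = 14 = O
  Y(24) - T(19) = 5 = F
Plaintext: FIREWALLPROOF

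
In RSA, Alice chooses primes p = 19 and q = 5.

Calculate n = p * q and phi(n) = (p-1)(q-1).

Step 1: n = p * q = 19 * 5 = 95.
Step 2: phi(n) = (p-1)(q-1) = 18 * 4 = 72.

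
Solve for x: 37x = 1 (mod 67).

Step 1: We need x such that 37 * x = 1 (mod 67).
Step 2: Using the extended Euclidean algorithm or trial:
  37 * 29 = 1073 = 16 * 67 + 1.
Step 3: Since 1073 mod 67 = 1, the inverse is x = 29.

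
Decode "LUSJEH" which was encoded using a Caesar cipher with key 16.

Step 1: Reverse the shift by subtracting 16 from each letter position.
  L (position 11) -> position (11-16) mod 26 = 21 -> V
  U (position 20) -> position (20-16) mod 26 = 4 -> E
  S (position 18) -> position (18-16) mod 26 = 2 -> C
  J (position 9) -> position (9-16) mod 26 = 19 -> T
  E (position 4) -> position (4-16) mod 26 = 14 -> O
  H (position 7) -> position (7-16) mod 26 = 17 -> R
Decrypted message: VECTOR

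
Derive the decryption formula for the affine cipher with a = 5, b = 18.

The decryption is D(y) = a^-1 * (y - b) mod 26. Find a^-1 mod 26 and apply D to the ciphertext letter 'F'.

Step 1: Find a^-1, the modular inverse of 5 mod 26.
Step 2: We need 5 * a^-1 = 1 (mod 26).
Step 3: 5 * 21 = 105 = 4 * 26 + 1, so a^-1 = 21.
Step 4: D(y) = 21(y - 18) mod 26.
Step 5: Apply to 'F' (y = 5): D(5) = 21 * (5 - 18) mod 26 = 21 * -13 mod 26 = 13 -> 'N'.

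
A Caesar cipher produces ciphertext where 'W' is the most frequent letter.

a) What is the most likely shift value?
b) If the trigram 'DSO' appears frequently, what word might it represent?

Step 1: In English, 'E' is the most frequent letter (12.7%).
Step 2: The most frequent ciphertext letter is 'W' (position 22).
Step 3: Shift = (22 - 4) mod 26 = 18.
Step 4: Decrypt 'DSO' by shifting back 18:
  D -> L
  S -> A
  O -> W
Step 5: 'DSO' decrypts to 'LAW'.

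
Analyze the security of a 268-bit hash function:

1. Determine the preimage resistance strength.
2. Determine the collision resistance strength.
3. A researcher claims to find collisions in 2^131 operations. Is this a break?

Step 1: Preimage resistance requires brute-force of 2^268 operations.
Step 2: Collision resistance (birthday bound) = 2^(268/2) = 2^134.
Step 3: The claimed attack costs 2^131 operations.
Step 4: Since 2^131 < 2^134, the claimed attack beats the generic birthday bound, so collision resistance is broken.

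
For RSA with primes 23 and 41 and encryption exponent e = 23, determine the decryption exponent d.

Step 1: n = 23 * 41 = 943.
Step 2: phi(n) = 22 * 40 = 880.
Step 3: Find d such that 23 * d = 1 (mod 880).
Step 4: d = 23^(-1) mod 880 = 727.
Verification: 23 * 727 = 16721 = 19 * 880 + 1.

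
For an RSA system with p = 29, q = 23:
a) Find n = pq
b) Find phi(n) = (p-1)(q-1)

Step 1: n = p * q = 29 * 23 = 667.
Step 2: phi(n) = (p-1)(q-1) = 28 * 22 = 616.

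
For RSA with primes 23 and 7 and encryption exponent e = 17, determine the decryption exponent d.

Step 1: n = 23 * 7 = 161.
Step 2: phi(n) = 22 * 6 = 132.
Step 3: Find d such that 17 * d = 1 (mod 132).
Step 4: d = 17^(-1) mod 132 = 101.
Verification: 17 * 101 = 1717 = 13 * 132 + 1.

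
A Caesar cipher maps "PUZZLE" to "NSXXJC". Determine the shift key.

Step 1: Compare first letters: P (position 15) -> N (position 13).
Step 2: Shift = (13 - 15) mod 26 = 24.
The shift value is 24.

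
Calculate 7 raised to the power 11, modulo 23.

Step 1: Compute 7^11 mod 23 step by step, reducing modulo 23 at each step.
  7^1 mod 23 = 7
  7^2 mod 23 = (7 * 7) mod 23 = 3
  7^3 mod 23 = (3 * 7) mod 23 = 21
  7^4 mod 23 = (21 * 7) mod 23 = 9
  7^5 mod 23 = (9 * 7) mod 23 = 17
  7^6 mod 23 = (17 * 7) mod 23 = 4
  7^7 mod 23 = (4 * 7) mod 23 = 5
  7^8 mod 23 = (5 * 7) mod 23 = 12
  7^9 mod 23 = (12 * 7) mod 23 = 15
  7^10 mod 23 = (15 * 7) mod 23 = 13
  7^11 mod 23 = (13 * 7) mod 23 = 22
Step 2: Result = 22.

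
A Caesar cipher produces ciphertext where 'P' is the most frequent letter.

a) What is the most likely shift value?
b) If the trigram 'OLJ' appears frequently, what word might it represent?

Step 1: In English, 'E' is the most frequent letter (12.7%).
Step 2: The most frequent ciphertext letter is 'P' (position 15).
Step 3: Shift = (15 - 4) mod 26 = 11.
Step 4: Decrypt 'OLJ' by shifting back 11:
  O -> D
  L -> A
  J -> Y
Step 5: 'OLJ' decrypts to 'DAY'.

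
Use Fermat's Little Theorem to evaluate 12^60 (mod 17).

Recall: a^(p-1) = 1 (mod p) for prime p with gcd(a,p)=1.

Step 1: Since 17 is prime, by Fermat's Little Theorem: 12^16 = 1 (mod 17).
Step 2: Reduce exponent: 60 mod 16 = 12.
Step 3: So 12^60 = 12^12 (mod 17).
Step 4: 12^12 mod 17 = 4.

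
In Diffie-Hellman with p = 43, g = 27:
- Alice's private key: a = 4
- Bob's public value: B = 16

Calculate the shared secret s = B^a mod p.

Step 1: s = B^a mod p = 16^4 mod 43.
  16^1 mod 43 = 16
  16^2 mod 43 = (16 * 16) mod 43 = 41
  16^3 mod 43 = (41 * 16) mod 43 = 11
  16^4 mod 43 = (11 * 16) mod 43 = 4
Result: shared secret = 4.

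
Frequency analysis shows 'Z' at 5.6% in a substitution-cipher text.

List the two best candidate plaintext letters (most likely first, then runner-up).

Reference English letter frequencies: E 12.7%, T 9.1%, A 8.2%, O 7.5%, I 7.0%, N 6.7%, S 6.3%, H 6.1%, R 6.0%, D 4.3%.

Step 1: Observed frequency of 'Z' is 5.6%.
Step 2: Compute distances to each reference frequency and sort:
  R (6.0%): difference = 0.4% <-- BEST
  H (6.1%): difference = 0.5% <-- RUNNER-UP
  S (6.3%): difference = 0.7%
  N (6.7%): difference = 1.1%
  D (4.3%): difference = 1.3%
Step 3: Most likely is 'R' (6.0%, diff 0.4%); second most likely is 'H' (6.1%, diff 0.5%).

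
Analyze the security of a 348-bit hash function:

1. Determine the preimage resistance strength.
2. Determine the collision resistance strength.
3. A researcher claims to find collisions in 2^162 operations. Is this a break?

Step 1: Preimage resistance requires brute-force of 2^348 operations.
Step 2: Collision resistance (birthday bound) = 2^(348/2) = 2^174.
Step 3: The claimed attack costs 2^162 operations.
Step 4: Since 2^162 < 2^174, the claimed attack beats the generic birthday bound, so collision resistance is broken.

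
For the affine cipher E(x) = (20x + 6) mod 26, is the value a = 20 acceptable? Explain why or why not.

Step 1: Compute gcd(20, 26).
Step 2: gcd(20, 26) = 2.
Since gcd = 2 != 1, 20 shares a common factor with 26, so it cannot be used.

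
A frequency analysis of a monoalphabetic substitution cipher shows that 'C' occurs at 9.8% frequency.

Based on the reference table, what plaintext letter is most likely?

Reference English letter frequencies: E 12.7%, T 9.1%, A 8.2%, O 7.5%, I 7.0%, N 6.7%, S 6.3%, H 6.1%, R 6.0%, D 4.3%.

Step 1: The observed frequency is 9.8%.
Step 2: Compare with English frequencies:
  E: 12.7% (difference: 2.9%)
  T: 9.1% (difference: 0.7%) <-- closest
  A: 8.2% (difference: 1.6%)
  O: 7.5% (difference: 2.3%)
  I: 7.0% (difference: 2.8%)
  N: 6.7% (difference: 3.1%)
  S: 6.3% (difference: 3.5%)
  H: 6.1% (difference: 3.7%)
  R: 6.0% (difference: 3.8%)
  D: 4.3% (difference: 5.5%)
Step 3: 'C' most likely represents 'T' (frequency 9.1%).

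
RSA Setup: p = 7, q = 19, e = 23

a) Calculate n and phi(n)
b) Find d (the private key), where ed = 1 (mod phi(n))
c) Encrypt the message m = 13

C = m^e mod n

Step 1: n = 7 * 19 = 133.
Step 2: phi(n) = (7-1)(19-1) = 6 * 18 = 108.
Step 3: Find d = 23^(-1) mod 108 = 47.
  Verify: 23 * 47 = 1081 = 1 (mod 108).
Step 4: C = 13^23 mod 133 = 90.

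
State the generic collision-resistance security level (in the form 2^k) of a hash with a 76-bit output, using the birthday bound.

Step 1: The birthday paradox gives collision probability ~50% after sqrt(2^n) = 2^(n/2) hashes.
Step 2: For 76-bit output: 2^(76/2) = 2^38.
Step 3: Approximately 2^38 hash computations needed.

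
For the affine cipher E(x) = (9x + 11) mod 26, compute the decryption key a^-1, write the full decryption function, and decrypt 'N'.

Step 1: Find a^-1, the modular inverse of 9 mod 26.
Step 2: We need 9 * a^-1 = 1 (mod 26).
Step 3: 9 * 3 = 27 = 1 * 26 + 1, so a^-1 = 3.
Step 4: D(y) = 3(y - 11) mod 26.
Step 5: Apply to 'N' (y = 13): D(13) = 3 * (13 - 11) mod 26 = 3 * 2 mod 26 = 6 -> 'G'.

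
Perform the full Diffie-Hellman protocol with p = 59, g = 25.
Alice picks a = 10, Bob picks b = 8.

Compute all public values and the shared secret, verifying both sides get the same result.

Step 1: A = g^a mod p = 25^10 mod 59 = 16.
Step 2: B = g^b mod p = 25^8 mod 59 = 19.
Step 3: Alice computes s = B^a mod p = 19^10 mod 59 = 51.
Step 4: Bob computes s = A^b mod p = 16^8 mod 59 = 51.
Both sides agree: shared secret = 51.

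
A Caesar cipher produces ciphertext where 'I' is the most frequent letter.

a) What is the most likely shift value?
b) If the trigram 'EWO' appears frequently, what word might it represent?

Step 1: In English, 'E' is the most frequent letter (12.7%).
Step 2: The most frequent ciphertext letter is 'I' (position 8).
Step 3: Shift = (8 - 4) mod 26 = 4.
Step 4: Decrypt 'EWO' by shifting back 4:
  E -> A
  W -> S
  O -> K
Step 5: 'EWO' decrypts to 'ASK'.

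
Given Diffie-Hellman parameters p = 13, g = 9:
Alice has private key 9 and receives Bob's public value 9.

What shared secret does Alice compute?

Step 1: s = B^a mod p = 9^9 mod 13.
  9^1 mod 13 = 9
  9^2 mod 13 = (9 * 9) mod 13 = 3
  9^3 mod 13 = (3 * 9) mod 13 = 1
  9^4 mod 13 = (1 * 9) mod 13 = 9
  9^5 mod 13 = (9 * 9) mod 13 = 3
  9^6 mod 13 = (3 * 9) mod 13 = 1
  9^7 mod 13 = (1 * 9) mod 13 = 9
  9^8 mod 13 = (9 * 9) mod 13 = 3
  9^9 mod 13 = (3 * 9) mod 13 = 1
Result: shared secret = 1.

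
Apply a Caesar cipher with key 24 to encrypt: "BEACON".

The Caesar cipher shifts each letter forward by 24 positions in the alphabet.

Step 1: For each letter, shift forward by 24 positions (mod 26).
  B (position 1) -> position (1+24) mod 26 = 25 -> Z
  E (position 4) -> position (4+24) mod 26 = 2 -> C
  A (position 0) -> position (0+24) mod 26 = 24 -> Y
  C (position 2) -> position (2+24) mod 26 = 0 -> A
  O (position 14) -> position (14+24) mod 26 = 12 -> M
  N (position 13) -> position (13+24) mod 26 = 11 -> L
Result: ZCYAML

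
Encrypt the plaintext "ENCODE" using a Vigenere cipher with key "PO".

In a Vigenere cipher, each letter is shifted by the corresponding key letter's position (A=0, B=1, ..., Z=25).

Step 1: Repeat key to match plaintext length:
  Plaintext: ENCODE
  Key:       POPOPO
Step 2: Encrypt each letter:
  E(4) + P(15) = (4+15) mod 26 = 19 = T
  N(13) + O(14) = (13+14) mod 26 = 1 = B
  C(2) + P(15) = (2+15) mod 26 = 17 = R
  O(14) + O(14) = (14+14) mod 26 = 2 = C
  D(3) + P(15) = (3+15) mod 26 = 18 = S
  E(4) + O(14) = (4+14) mod 26 = 18 = S
Ciphertext: TBRCSS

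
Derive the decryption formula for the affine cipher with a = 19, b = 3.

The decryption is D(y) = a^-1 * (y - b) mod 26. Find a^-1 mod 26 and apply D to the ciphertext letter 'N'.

Step 1: Find a^-1, the modular inverse of 19 mod 26.
Step 2: We need 19 * a^-1 = 1 (mod 26).
Step 3: 19 * 11 = 209 = 8 * 26 + 1, so a^-1 = 11.
Step 4: D(y) = 11(y - 3) mod 26.
Step 5: Apply to 'N' (y = 13): D(13) = 11 * (13 - 3) mod 26 = 11 * 10 mod 26 = 6 -> 'G'.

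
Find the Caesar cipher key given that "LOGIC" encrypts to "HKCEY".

Step 1: Compare first letters: L (position 11) -> H (position 7).
Step 2: Shift = (7 - 11) mod 26 = 22.
The shift value is 22.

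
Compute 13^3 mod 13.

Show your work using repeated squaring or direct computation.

Step 1: Compute 13^3 mod 13 step by step, reducing modulo 13 at each step.
  13^1 mod 13 = 0
  13^2 mod 13 = (0 * 13) mod 13 = 0
  13^3 mod 13 = (0 * 13) mod 13 = 0
Step 2: Result = 0.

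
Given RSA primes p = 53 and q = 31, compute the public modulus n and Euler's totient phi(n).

Step 1: n = p * q = 53 * 31 = 1643.
Step 2: phi(n) = (p-1)(q-1) = 52 * 30 = 1560.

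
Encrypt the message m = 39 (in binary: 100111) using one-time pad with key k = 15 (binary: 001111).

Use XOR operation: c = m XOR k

Step 1: Write out the XOR operation bit by bit:
  Message: 100111
  Key:     001111
  XOR:     101000
Step 2: Convert to decimal: 101000 = 40.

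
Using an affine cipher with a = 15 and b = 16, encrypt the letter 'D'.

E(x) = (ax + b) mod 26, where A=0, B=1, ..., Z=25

Step 1: Convert 'D' to number: x = 3.
Step 2: E(3) = (15 * 3 + 16) mod 26 = 61 mod 26 = 9.
Step 3: Convert 9 back to letter: J.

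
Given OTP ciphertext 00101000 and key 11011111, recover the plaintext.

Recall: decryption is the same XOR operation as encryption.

Step 1: XOR ciphertext with key:
  Ciphertext: 00101000
  Key:        11011111
  XOR:        11110111
Step 2: Plaintext = 11110111 = 247 in decimal.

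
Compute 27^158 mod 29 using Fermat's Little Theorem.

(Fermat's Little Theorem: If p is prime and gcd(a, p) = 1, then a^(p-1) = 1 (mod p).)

Step 1: Since 29 is prime, by Fermat's Little Theorem: 27^28 = 1 (mod 29).
Step 2: Reduce exponent: 158 mod 28 = 18.
Step 3: So 27^158 = 27^18 (mod 29).
Step 4: 27^18 mod 29 = 13.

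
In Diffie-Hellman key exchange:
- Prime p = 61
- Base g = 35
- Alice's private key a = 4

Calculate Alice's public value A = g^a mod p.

Step 1: A = g^a mod p = 35^4 mod 61.
  35^1 mod 61 = 35
  35^2 mod 61 = (35 * 35) mod 61 = 5
  35^3 mod 61 = (5 * 35) mod 61 = 53
  35^4 mod 61 = (53 * 35) mod 61 = 25
Result: A = 25.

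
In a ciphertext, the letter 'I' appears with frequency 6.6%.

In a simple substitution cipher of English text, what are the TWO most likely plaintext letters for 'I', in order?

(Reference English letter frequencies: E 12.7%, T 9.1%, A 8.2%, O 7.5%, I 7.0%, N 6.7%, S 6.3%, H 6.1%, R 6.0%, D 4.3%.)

Step 1: Observed frequency of 'I' is 6.6%.
Step 2: Compute distances to each reference frequency and sort:
  N (6.7%): difference = 0.1% <-- BEST
  S (6.3%): difference = 0.3% <-- RUNNER-UP
  I (7.0%): difference = 0.4%
  H (6.1%): difference = 0.5%
  R (6.0%): difference = 0.6%
Step 3: Most likely is 'N' (6.7%, diff 0.1%); second most likely is 'S' (6.3%, diff 0.3%).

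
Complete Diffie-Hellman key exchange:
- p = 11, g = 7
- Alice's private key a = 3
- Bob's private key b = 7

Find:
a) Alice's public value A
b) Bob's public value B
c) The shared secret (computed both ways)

Step 1: A = g^a mod p = 7^3 mod 11 = 2.
Step 2: B = g^b mod p = 7^7 mod 11 = 6.
Step 3: Alice computes s = B^a mod p = 6^3 mod 11 = 7.
Step 4: Bob computes s = A^b mod p = 2^7 mod 11 = 7.
Both sides agree: shared secret = 7.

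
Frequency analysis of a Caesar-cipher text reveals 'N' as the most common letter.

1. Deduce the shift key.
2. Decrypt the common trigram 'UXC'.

Step 1: In English, 'E' is the most frequent letter (12.7%).
Step 2: The most frequent ciphertext letter is 'N' (position 13).
Step 3: Shift = (13 - 4) mod 26 = 9.
Step 4: Decrypt 'UXC' by shifting back 9:
  U -> L
  X -> O
  C -> T
Step 5: 'UXC' decrypts to 'LOT'.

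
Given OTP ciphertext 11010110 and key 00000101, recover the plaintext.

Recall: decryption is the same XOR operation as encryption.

Step 1: XOR ciphertext with key:
  Ciphertext: 11010110
  Key:        00000101
  XOR:        11010011
Step 2: Plaintext = 11010011 = 211 in decimal.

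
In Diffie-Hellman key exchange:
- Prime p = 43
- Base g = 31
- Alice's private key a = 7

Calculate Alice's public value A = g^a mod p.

Step 1: A = g^a mod p = 31^7 mod 43.
  31^1 mod 43 = 31
  31^2 mod 43 = (31 * 31) mod 43 = 15
  31^3 mod 43 = (15 * 31) mod 43 = 35
  31^4 mod 43 = (35 * 31) mod 43 = 10
  31^5 mod 43 = (10 * 31) mod 43 = 9
  31^6 mod 43 = (9 * 31) mod 43 = 21
  31^7 mod 43 = (21 * 31) mod 43 = 6
Result: A = 6.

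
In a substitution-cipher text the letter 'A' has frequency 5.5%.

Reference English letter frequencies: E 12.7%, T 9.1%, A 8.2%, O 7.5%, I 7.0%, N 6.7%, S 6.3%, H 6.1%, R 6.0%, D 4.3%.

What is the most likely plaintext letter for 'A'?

Step 1: The observed frequency is 5.5%.
Step 2: Compare with English frequencies:
  E: 12.7% (difference: 7.2%)
  T: 9.1% (difference: 3.6%)
  A: 8.2% (difference: 2.7%)
  O: 7.5% (difference: 2.0%)
  I: 7.0% (difference: 1.5%)
  N: 6.7% (difference: 1.2%)
  S: 6.3% (difference: 0.8%)
  H: 6.1% (difference: 0.6%)
  R: 6.0% (difference: 0.5%) <-- closest
  D: 4.3% (difference: 1.2%)
Step 3: 'A' most likely represents 'R' (frequency 6.0%).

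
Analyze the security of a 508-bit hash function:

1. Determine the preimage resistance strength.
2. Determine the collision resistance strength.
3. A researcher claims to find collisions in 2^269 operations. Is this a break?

Step 1: Preimage resistance requires brute-force of 2^508 operations.
Step 2: Collision resistance (birthday bound) = 2^(508/2) = 2^254.
Step 3: The claimed attack costs 2^269 operations.
Step 4: Since 2^269 >= 2^254, the claimed attack is no faster than the generic birthday attack, so this does not break collision resistance.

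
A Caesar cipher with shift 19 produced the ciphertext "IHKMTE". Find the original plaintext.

Step 1: Reverse the shift by subtracting 19 from each letter position.
  I (position 8) -> position (8-19) mod 26 = 15 -> P
  H (position 7) -> position (7-19) mod 26 = 14 -> O
  K (position 10) -> position (10-19) mod 26 = 17 -> R
  M (position 12) -> position (12-19) mod 26 = 19 -> T
  T (position 19) -> position (19-19) mod 26 = 0 -> A
  E (position 4) -> position (4-19) mod 26 = 11 -> L
Decrypted message: PORTAL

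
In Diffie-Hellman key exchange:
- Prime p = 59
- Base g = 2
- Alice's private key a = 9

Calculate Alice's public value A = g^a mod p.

Step 1: A = g^a mod p = 2^9 mod 59.
  2^1 mod 59 = 2
  2^2 mod 59 = (2 * 2) mod 59 = 4
  2^3 mod 59 = (4 * 2) mod 59 = 8
  2^4 mod 59 = (8 * 2) mod 59 = 16
  2^5 mod 59 = (16 * 2) mod 59 = 32
  2^6 mod 59 = (32 * 2) mod 59 = 5
  2^7 mod 59 = (5 * 2) mod 59 = 10
  2^8 mod 59 = (10 * 2) mod 59 = 20
  2^9 mod 59 = (20 * 2) mod 59 = 40
Result: A = 40.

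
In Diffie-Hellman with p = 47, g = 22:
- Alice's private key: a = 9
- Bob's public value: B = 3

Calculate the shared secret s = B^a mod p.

Step 1: s = B^a mod p = 3^9 mod 47.
  3^1 mod 47 = 3
  3^2 mod 47 = (3 * 3) mod 47 = 9
  3^3 mod 47 = (9 * 3) mod 47 = 27
  3^4 mod 47 = (27 * 3) mod 47 = 34
  3^5 mod 47 = (34 * 3) mod 47 = 8
  3^6 mod 47 = (8 * 3) mod 47 = 24
  3^7 mod 47 = (24 * 3) mod 47 = 25
  3^8 mod 47 = (25 * 3) mod 47 = 28
  3^9 mod 47 = (28 * 3) mod 47 = 37
Result: shared secret = 37.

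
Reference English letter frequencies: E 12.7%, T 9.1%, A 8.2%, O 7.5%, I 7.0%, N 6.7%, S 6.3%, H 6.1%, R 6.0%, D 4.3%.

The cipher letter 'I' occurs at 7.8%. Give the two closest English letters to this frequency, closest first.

Step 1: Observed frequency of 'I' is 7.8%.
Step 2: Compute distances to each reference frequency and sort:
  O (7.5%): difference = 0.3% <-- BEST
  A (8.2%): difference = 0.4% <-- RUNNER-UP
  I (7.0%): difference = 0.8%
  N (6.7%): difference = 1.1%
  T (9.1%): difference = 1.3%
Step 3: Most likely is 'O' (7.5%, diff 0.3%); second most likely is 'A' (8.2%, diff 0.4%).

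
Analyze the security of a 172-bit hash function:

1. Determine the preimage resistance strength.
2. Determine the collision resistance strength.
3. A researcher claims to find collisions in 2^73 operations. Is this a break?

Step 1: Preimage resistance requires brute-force of 2^172 operations.
Step 2: Collision resistance (birthday bound) = 2^(172/2) = 2^86.
Step 3: The claimed attack costs 2^73 operations.
Step 4: Since 2^73 < 2^86, the claimed attack beats the generic birthday bound, so collision resistance is broken.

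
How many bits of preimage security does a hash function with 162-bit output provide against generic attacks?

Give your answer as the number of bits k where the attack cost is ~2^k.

Step 1: The hash has a 162-bit output.
Step 2: Preimage resistance means: given a digest h(x), it should be infeasible to find any input that hashes to it.
With a 162-bit output there are 2^162 possible digests, so a generic brute-force preimage search costs about 2^162 evaluations.
Step 3: Security level = 162 bits.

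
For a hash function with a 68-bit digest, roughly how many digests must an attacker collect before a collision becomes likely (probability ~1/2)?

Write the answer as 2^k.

Step 1: The birthday paradox gives collision probability ~50% after sqrt(2^n) = 2^(n/2) hashes.
Step 2: For 68-bit output: 2^(68/2) = 2^34.
Step 3: Approximately 2^34 hash computations needed.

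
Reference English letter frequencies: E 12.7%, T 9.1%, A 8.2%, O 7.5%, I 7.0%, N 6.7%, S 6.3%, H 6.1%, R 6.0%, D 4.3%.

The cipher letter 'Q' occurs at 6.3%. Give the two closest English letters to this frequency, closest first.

Step 1: Observed frequency of 'Q' is 6.3%.
Step 2: Compute distances to each reference frequency and sort:
  S (6.3%): difference = 0.0% <-- BEST
  H (6.1%): difference = 0.2% <-- RUNNER-UP
  R (6.0%): difference = 0.3%
  N (6.7%): difference = 0.4%
  I (7.0%): difference = 0.7%
Step 3: Most likely is 'S' (6.3%, diff 0.0%); second most likely is 'H' (6.1%, diff 0.2%).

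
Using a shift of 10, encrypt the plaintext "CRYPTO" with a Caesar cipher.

Step 1: For each letter, shift forward by 10 positions (mod 26).
  C (position 2) -> position (2+10) mod 26 = 12 -> M
  R (position 17) -> position (17+10) mod 26 = 1 -> B
  Y (position 24) -> position (24+10) mod 26 = 8 -> I
  P (position 15) -> position (15+10) mod 26 = 25 -> Z
  T (position 19) -> position (19+10) mod 26 = 3 -> D
  O (position 14) -> position (14+10) mod 26 = 24 -> Y
Result: MBIZDY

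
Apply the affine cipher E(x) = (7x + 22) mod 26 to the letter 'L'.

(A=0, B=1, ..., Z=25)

Step 1: Convert 'L' to number: x = 11.
Step 2: E(11) = (7 * 11 + 22) mod 26 = 99 mod 26 = 21.
Step 3: Convert 21 back to letter: V.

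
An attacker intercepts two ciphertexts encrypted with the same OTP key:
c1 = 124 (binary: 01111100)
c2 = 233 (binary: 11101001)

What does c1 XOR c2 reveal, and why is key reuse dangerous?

Step 1: c1 XOR c2 = (m1 XOR k) XOR (m2 XOR k).
Step 2: By XOR associativity/commutativity: = m1 XOR m2 XOR k XOR k = m1 XOR m2.
Step 3: 01111100 XOR 11101001 = 10010101 = 149.
Step 4: The key cancels out! An attacker learns m1 XOR m2 = 149, revealing the relationship between plaintexts.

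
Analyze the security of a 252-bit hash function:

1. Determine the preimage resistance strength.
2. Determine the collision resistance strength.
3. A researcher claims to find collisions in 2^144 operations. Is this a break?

Step 1: Preimage resistance requires brute-force of 2^252 operations.
Step 2: Collision resistance (birthday bound) = 2^(252/2) = 2^126.
Step 3: The claimed attack costs 2^144 operations.
Step 4: Since 2^144 >= 2^126, the claimed attack is no faster than the generic birthday attack, so this does not break collision resistance.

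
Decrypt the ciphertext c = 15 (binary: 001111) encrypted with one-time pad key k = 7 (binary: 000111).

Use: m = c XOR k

Step 1: XOR ciphertext with key:
  Ciphertext: 001111
  Key:        000111
  XOR:        001000
Step 2: Plaintext = 001000 = 8 in decimal.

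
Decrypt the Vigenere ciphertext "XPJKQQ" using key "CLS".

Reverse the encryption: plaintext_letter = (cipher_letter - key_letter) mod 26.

Step 1: Extend key: CLSCLS
Step 2: Decrypt each letter (c - k) mod 26:
  X(23) - C(2) = (23-2) mod 26 = 21 = V
  P(15) - L(11) = (15-11) mod 26 = 4 = E
  J(9) - S(18) = (9-18) mod 26 = 17 = R
  K(10) - C(2) = (10-2) mod 26 = 8 = I
  Q(16) - L(11) = (16-11) mod 26 = 5 = F
  Q(16) - S(18) = (16-18) mod 26 = 24 = Y
Plaintext: VERIFY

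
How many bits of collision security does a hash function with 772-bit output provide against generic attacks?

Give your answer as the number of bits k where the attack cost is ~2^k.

Step 1: The hash has a 772-bit output.
Step 2: Collision resistance means it should be infeasible to find any x != y with h(x) = h(y).
By the birthday bound, a generic collision search succeeds after about sqrt(2^772) = 2^(772/2) = 2^386 evaluations.
Step 3: Security level = 386 bits.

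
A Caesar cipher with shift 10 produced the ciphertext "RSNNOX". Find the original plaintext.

Step 1: Reverse the shift by subtracting 10 from each letter position.
  R (position 17) -> position (17-10) mod 26 = 7 -> H
  S (position 18) -> position (18-10) mod 26 = 8 -> I
  N (position 13) -> position (13-10) mod 26 = 3 -> D
  N (position 13) -> position (13-10) mod 26 = 3 -> D
  O (position 14) -> position (14-10) mod 26 = 4 -> E
  X (position 23) -> position (23-10) mod 26 = 13 -> N
Decrypted message: HIDDEN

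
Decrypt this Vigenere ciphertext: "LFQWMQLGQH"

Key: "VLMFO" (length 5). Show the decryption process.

Step 1: Key 'VLMFO' has length 5. Extended key: VLMFOVLMFO
Step 2: Decrypt each position:
  L(11) - V(21) = 16 = Q
  F(5) - L(11) = 20 = U
  Q(16) - M(12) = 4 = E
  W(22) - F(5) = 17 = R
  M(12) - O(14) = 24 = Y
  Q(16) - V(21) = 21 = V
  L(11) - L(11) = 0 = A
  G(6) - M(12) = 20 = U
  Q(16) - F(5) = 11 = L
  H(7) - O(14) = 19 = T
Plaintext: QUERYVAULT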